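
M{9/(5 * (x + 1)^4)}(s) 3 * gamma(s) * gamma(4 - s)/10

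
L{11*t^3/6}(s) 11/s^4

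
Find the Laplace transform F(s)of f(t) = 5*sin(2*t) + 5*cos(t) 10/(s^2 + 4) + 5*s/(s^2 + 1)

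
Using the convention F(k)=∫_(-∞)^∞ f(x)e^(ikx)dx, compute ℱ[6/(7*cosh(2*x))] 3*pi/(7*cosh(pi*k/4))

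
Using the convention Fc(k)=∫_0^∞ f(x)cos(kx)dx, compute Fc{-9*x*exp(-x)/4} 9*(k^2 - 1)/(4*(k^2 + 1)^2)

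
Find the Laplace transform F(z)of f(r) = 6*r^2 12/z^3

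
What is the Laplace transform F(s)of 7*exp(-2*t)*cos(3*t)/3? 7*(s+2)/(3*((s+2)^2+9))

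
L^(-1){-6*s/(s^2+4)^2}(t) -3*t*sin(2*t)/2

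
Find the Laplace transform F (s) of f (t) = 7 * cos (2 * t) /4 7 * s/ (4 * (s^2+4) ) 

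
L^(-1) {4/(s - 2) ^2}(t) 4*t*exp(2*t) 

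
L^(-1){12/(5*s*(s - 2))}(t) 12*exp(t)*sinh(t)/5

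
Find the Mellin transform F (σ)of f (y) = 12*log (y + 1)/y -12*pi*csc (pi*σ)/ (σ - 1)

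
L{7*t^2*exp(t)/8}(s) 7/(4*(s - 1)^3)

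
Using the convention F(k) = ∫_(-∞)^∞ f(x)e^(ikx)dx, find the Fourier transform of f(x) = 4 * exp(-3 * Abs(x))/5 24/(5 * (k^2 + 9))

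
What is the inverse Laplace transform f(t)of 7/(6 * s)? 7/6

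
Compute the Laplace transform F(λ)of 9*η 9/λ^2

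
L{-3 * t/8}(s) -3/(8 * s^2)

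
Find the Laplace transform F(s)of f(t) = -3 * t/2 -3/(2 * s^2)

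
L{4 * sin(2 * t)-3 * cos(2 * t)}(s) 8/(s^2 + 4)-3 * s/(s^2 + 4)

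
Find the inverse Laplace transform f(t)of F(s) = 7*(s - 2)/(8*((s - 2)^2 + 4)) 7*exp(2*t)*cos(2*t)/8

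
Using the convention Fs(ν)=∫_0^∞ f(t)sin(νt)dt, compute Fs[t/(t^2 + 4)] pi * exp(-2 * ν)/2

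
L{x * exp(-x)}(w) (w + 1)^(-2)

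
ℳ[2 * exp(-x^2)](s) gamma(s/2)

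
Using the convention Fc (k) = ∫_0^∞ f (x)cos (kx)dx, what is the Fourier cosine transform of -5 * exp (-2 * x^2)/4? -5 * sqrt (2) * sqrt (pi) * exp (-k^2/8)/16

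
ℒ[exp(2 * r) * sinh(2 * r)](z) 2/(z * (z - 4) ) 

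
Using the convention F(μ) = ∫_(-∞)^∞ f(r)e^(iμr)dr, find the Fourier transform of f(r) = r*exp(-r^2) I*sqrt(pi)*μ*exp(-μ^2/4)/2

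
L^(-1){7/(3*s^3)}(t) 7*t^2/6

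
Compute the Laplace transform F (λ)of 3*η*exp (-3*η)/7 3/ (7*(λ + 3)^2)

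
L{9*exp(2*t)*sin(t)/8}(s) 9/(8*((s - 2)^2 + 1))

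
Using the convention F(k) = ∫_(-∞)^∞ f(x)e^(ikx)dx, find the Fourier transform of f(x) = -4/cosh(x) -4 * pi/cosh(pi * k/2)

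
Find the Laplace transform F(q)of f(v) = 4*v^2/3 8/(3*q^3)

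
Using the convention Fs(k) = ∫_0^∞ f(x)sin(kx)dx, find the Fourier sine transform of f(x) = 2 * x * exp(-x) 4 * k/(k^2 + 1)^2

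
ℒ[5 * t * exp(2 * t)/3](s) 5/(3 * (s - 2)^2)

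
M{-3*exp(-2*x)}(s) -3*gamma(s)/2^s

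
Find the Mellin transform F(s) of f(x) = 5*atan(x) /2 -5*pi*sec(pi*s/2) /(4*s) 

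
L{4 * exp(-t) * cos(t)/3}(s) 4 * (s + 1)/(3 * ((s + 1)^2 + 1))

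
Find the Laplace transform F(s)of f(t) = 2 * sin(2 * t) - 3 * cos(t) 4/(s^2 + 4) - 3 * s/(s^2 + 1)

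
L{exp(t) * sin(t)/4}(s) 1/(4 * ((s - 1)^2 + 1))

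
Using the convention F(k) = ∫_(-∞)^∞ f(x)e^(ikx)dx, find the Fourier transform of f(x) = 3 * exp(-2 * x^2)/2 3 * sqrt(2) * sqrt(pi) * exp(-k^2/8)/4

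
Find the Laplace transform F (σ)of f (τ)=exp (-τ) 1/ (σ + 1)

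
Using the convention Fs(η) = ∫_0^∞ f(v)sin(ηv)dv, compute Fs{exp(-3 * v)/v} atan(η/3)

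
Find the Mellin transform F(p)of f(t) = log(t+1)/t -pi*csc(pi*p)/(p - 1)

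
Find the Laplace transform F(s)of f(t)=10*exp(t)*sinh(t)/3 10/(3*s*(s - 2))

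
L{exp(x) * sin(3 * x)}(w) 3/((w - 1)^2 + 9)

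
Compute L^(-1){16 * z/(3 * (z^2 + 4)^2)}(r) 4 * r * sin(2 * r)/3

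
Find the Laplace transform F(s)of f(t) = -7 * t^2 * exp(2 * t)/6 -7/(3 * (s - 2)^3)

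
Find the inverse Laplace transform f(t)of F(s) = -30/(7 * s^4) -5 * t^3/7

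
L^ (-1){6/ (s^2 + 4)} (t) 3*sin (2*t)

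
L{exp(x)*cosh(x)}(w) (w - 1)/(w*(w - 2))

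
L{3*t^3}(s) 18/s^4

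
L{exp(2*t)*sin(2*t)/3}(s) 2/(3*((s - 2)^2+4))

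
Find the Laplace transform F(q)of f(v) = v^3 6/q^4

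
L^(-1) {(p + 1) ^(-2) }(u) u * exp(-u) 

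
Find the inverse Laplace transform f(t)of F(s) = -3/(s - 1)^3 -3*t^2*exp(t)/2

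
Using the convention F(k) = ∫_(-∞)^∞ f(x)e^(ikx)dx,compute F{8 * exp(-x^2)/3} 8 * sqrt(pi) * exp(-k^2/4)/3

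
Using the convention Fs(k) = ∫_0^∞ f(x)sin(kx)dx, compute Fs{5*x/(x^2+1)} 5*pi*exp(-k)/2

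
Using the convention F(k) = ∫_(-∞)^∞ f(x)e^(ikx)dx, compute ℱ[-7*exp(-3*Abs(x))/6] -7/(k^2 + 9)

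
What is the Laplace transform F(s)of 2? 2/s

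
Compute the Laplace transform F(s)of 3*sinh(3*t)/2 9/(2*(s^2-9))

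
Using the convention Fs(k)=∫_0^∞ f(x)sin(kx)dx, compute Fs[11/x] 11 * pi/2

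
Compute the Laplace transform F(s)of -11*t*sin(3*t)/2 -33*s/(s^2+9)^2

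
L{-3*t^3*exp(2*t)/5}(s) -18/(5*(s - 2)^4)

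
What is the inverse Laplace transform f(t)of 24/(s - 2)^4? 4*t^3*exp(2*t)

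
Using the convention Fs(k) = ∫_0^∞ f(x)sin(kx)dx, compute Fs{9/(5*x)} 9*pi/10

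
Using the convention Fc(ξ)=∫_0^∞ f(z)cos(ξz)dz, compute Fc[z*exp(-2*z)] (4 - ξ^2)/(ξ^2 + 4)^2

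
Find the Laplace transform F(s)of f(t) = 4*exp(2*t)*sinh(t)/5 4/(5*((s - 2)^2 - 1))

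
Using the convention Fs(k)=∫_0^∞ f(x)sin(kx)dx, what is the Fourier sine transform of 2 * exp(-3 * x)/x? 2 * atan(k/3)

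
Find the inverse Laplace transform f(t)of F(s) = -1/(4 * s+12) -exp(-3 * t)/4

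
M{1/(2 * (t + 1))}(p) pi * csc(pi * p)/2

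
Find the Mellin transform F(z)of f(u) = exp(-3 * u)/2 gamma(z)/(2 * 3^z)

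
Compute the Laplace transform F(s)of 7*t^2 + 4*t 14/s^3 + 4/s^2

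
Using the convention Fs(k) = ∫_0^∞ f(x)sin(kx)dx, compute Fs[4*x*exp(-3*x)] 24*k/(k^2+9)^2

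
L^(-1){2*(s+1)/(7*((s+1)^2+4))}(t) 2*exp(-t)*cos(2*t)/7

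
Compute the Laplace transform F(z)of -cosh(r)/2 -z/(2*z^2 - 2)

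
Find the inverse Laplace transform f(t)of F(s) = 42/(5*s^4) 7*t^3/5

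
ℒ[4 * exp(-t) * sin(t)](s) 4/((s + 1)^2 + 1)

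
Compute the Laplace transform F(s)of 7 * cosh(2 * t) 7 * s/(s^2 - 4)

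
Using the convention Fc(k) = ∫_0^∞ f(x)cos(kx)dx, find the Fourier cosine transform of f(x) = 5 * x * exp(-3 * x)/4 5 * (9 - k^2)/(4 * (k^2 + 9)^2)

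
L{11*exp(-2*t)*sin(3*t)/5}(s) 33/(5*((s+2)^2+9))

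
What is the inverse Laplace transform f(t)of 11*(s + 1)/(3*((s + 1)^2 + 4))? 11*exp(-t)*cos(2*t)/3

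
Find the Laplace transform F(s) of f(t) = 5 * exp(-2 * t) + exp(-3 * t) 1/(s + 3) + 5/(s + 2) 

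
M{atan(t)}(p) -pi * sec(pi * p/2)/(2 * p)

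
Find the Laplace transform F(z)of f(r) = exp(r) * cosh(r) (z - 1)/(z * (z - 2))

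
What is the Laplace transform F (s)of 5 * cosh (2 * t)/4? 5 * s/ (4 * (s^2 - 4))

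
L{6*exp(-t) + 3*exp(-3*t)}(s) 6/(s + 1) + 3/(s + 3)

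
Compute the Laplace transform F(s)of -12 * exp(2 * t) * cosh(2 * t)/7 12 * (2 - s)/(7 * s * (s - 4))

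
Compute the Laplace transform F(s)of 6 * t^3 36/s^4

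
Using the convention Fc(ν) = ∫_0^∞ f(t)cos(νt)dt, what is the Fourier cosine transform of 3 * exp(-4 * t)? 12/(ν^2 + 16)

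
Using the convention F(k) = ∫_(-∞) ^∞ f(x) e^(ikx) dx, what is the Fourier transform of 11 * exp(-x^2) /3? 11 * sqrt(pi) * exp(-k^2/4) /3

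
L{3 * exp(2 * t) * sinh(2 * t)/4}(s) 3/(2 * s * (s - 4))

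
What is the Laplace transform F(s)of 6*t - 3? 6/s^2 - 3/s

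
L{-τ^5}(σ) -120/σ^6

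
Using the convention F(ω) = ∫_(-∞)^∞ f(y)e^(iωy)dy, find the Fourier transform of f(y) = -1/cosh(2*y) -pi/(2*cosh(pi*ω/4))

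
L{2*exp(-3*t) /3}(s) 2/(3*(s + 3) ) 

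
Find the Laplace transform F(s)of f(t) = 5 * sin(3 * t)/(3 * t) 5 * atan(3/s)/3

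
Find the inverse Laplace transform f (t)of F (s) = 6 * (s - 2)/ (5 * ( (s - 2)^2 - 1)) 6 * exp (2 * t) * cosh (t)/5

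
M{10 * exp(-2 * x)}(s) 10 * gamma(s)/2^s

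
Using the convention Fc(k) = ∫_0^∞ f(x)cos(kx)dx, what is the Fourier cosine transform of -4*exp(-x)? -4/(k^2 + 1)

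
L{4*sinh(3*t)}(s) 12/(s^2 - 9)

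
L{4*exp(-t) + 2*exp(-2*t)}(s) 2/(s + 2) + 4/(s + 1)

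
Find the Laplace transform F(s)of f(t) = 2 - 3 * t 2/s - 3/s^2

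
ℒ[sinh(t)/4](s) 1/(4*(s^2 - 1))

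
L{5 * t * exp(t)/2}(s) 5/(2 * (s - 1)^2)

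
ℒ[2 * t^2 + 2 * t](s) 4/s^3 + 2/s^2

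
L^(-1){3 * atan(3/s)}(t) 3 * sin(3 * t)/t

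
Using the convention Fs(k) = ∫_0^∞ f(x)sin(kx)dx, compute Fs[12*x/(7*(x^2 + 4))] 6*pi*exp(-2*k)/7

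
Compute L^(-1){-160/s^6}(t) -4 * t^5/3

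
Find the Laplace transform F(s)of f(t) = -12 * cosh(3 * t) -12 * s/(s^2 - 9)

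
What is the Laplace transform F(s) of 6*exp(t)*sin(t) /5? 6/(5*((s - 1) ^2 + 1) ) 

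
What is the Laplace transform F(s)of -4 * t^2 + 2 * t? 2/s^2 - 8/s^3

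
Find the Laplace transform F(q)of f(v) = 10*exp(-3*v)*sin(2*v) 20/((q + 3)^2 + 4)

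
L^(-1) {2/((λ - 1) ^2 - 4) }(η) exp(η) * sinh(2 * η) 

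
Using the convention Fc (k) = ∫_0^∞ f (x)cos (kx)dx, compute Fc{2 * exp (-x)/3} 2/ (3 * (k^2 + 1))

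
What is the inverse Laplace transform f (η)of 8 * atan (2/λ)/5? 8 * sin (2 * η)/ (5 * η)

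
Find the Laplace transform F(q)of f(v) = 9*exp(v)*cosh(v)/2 9*(q - 1)/(2*q*(q - 2))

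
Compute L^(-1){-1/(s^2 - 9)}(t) -sinh(3*t)/3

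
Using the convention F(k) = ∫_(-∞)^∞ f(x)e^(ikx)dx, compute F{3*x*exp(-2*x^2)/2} 3*sqrt(2)*I*sqrt(pi)*k*exp(-k^2/8)/16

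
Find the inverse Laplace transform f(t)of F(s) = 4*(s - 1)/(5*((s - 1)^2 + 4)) 4*exp(t)*cos(2*t)/5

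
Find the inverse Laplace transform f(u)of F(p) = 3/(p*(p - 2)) 3*exp(u)*sinh(u)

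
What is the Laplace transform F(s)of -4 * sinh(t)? -4/(s^2 - 1)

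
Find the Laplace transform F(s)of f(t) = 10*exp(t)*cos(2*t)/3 10*(s - 1)/(3*((s - 1)^2 + 4))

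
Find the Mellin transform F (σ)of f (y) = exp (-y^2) gamma (σ/2)/2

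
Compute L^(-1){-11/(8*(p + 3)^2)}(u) -11*u*exp(-3*u)/8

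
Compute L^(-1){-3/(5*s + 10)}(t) -3*exp(-2*t)/5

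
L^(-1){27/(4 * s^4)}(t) 9 * t^3/8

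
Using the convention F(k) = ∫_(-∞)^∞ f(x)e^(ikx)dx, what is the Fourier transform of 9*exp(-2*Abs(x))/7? 36/(7*(k^2 + 4))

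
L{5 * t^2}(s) 10/s^3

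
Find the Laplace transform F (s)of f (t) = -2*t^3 -12/s^4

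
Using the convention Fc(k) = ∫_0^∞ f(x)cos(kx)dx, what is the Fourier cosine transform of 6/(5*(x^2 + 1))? 3*pi*exp(-k)/5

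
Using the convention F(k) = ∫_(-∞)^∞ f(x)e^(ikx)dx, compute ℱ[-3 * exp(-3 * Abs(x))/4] -9/(2 * k^2 + 18)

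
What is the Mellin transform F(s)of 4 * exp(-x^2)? 2 * gamma(s/2)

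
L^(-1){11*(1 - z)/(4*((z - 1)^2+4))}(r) -11*exp(r)*cos(2*r)/4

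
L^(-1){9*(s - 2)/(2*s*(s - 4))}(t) 9*exp(2*t)*cosh(2*t)/2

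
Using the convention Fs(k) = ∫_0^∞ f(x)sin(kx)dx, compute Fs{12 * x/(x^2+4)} 6 * pi * exp(-2 * k)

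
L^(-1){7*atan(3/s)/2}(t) 7*sin(3*t)/(2*t)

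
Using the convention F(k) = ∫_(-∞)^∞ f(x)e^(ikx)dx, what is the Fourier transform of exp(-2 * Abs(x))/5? 4/(5 * (k^2+4))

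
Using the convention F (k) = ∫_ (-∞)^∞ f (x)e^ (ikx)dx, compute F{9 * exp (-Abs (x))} 18/ (k^2 + 1)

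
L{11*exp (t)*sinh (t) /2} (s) 11/ (2*s*(s - 2) ) 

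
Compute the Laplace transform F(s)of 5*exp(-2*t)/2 5/(2*(s+2))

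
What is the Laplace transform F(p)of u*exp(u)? (p - 1)^(-2)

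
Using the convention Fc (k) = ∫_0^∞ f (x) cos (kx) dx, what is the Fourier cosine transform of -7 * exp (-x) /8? -7/ (8 * k^2+8) 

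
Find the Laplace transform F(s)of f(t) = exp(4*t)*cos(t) (s - 4)/((s - 4)^2 + 1)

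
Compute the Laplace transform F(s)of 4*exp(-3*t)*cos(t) 4*(s + 3)/((s + 3)^2 + 1)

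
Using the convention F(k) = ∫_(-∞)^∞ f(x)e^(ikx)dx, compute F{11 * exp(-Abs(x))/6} 11/(3 * (k^2 + 1))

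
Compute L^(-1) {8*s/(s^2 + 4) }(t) 8*cos(2*t) 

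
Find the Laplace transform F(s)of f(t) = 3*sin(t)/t 3*atan(1/s)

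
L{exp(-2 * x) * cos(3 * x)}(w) (w + 2)/((w + 2)^2 + 9)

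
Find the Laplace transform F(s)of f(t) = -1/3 -1/(3*s)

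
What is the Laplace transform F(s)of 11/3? 11/(3 * s)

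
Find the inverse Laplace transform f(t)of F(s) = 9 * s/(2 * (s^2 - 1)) 9 * cosh(t)/2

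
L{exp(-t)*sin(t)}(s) 1/((s + 1)^2 + 1)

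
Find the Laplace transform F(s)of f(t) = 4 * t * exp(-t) 4/(s + 1)^2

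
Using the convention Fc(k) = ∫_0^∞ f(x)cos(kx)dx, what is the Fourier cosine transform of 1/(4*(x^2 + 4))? pi*exp(-2*k)/16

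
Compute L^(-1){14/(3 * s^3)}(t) 7 * t^2/3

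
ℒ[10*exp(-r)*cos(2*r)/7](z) 10*(z + 1)/(7*((z + 1)^2 + 4))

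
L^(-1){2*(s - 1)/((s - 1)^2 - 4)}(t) 2*exp(t)*cosh(2*t)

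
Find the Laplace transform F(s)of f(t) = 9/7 9/(7 * s)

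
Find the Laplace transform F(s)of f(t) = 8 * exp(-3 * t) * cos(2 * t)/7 8 * (s + 3)/(7 * ((s + 3)^2 + 4))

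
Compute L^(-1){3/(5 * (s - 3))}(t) 3 * exp(3 * t)/5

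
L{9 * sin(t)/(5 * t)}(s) 9 * atan(1/s)/5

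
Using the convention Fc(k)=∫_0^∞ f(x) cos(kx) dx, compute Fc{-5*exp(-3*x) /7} -15/(7*k^2 + 63) 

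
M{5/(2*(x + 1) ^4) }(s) 5*gamma(s)*gamma(4 - s) /12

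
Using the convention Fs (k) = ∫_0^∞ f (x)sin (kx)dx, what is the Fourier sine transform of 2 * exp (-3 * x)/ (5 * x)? 2 * atan (k/3)/5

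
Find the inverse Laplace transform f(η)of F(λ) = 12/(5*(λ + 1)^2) 12*η*exp(-η)/5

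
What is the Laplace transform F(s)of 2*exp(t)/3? 2/(3*(s - 1))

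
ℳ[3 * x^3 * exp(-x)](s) 3 * gamma(s+3) 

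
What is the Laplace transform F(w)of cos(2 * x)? w/(w^2 + 4)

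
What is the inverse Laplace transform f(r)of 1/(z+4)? exp(-4 * r)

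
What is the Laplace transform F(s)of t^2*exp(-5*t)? 2/(s+5)^3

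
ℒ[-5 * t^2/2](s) -5/s^3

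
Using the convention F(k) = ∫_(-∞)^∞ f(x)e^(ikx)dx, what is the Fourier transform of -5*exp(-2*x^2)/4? -5*sqrt(2)*sqrt(pi)*exp(-k^2/8)/8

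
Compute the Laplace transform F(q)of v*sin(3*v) 6*q/(q^2 + 9)^2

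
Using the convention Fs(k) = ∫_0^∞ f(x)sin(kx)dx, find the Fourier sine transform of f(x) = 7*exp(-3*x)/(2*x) 7*atan(k/3)/2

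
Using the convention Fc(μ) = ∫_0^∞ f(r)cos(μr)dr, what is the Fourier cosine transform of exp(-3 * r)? 3/(μ^2 + 9)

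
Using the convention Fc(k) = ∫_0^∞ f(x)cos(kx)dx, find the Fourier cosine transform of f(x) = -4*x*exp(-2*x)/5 4*(k^2 - 4)/(5*(k^2 + 4)^2)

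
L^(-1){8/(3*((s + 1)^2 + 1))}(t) 8*exp(-t)*sin(t)/3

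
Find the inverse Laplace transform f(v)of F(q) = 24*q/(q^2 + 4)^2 6*v*sin(2*v)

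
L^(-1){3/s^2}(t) 3 * t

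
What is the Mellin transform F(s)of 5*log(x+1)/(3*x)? -5*pi*csc(pi*s)/(3*s - 3)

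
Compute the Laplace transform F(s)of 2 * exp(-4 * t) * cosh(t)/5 2 * (s + 4)/(5 * ((s + 4)^2 - 1))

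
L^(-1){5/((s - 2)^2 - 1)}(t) 5 * exp(2 * t) * sinh(t)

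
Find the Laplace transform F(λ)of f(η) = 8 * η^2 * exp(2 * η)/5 16/(5 * (λ - 2)^3)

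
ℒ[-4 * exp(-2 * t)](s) -4/(s + 2)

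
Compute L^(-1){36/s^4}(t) 6 * t^3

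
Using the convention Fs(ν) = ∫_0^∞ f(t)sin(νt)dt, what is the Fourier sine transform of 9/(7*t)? 9*pi/14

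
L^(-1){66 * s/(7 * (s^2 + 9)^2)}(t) 11 * t * sin(3 * t)/7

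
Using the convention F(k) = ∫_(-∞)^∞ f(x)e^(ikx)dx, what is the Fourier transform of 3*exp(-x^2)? 3*sqrt(pi)*exp(-k^2/4)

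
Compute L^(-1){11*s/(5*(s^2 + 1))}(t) 11*cos(t)/5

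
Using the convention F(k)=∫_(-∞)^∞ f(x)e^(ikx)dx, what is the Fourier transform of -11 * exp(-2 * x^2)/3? -11 * sqrt(2) * sqrt(pi) * exp(-k^2/8)/6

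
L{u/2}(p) 1/(2*p^2)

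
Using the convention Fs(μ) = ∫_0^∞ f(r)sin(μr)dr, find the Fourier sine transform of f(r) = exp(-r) μ/(μ^2 + 1)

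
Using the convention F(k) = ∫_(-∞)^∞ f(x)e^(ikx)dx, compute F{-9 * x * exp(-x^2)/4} -9 * I * sqrt(pi) * k * exp(-k^2/4)/8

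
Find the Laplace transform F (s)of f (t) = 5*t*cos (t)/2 5*(s^2 - 1)/ (2*(s^2 + 1)^2)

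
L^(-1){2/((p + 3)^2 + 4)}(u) exp(-3*u)*sin(2*u)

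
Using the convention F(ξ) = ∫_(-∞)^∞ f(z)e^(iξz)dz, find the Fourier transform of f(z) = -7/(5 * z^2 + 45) -7 * pi * exp(-3 * Abs(ξ))/15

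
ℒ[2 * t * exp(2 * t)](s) 2/(s - 2)^2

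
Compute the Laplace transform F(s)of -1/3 -1/(3*s)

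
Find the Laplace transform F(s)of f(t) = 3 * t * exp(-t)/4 3/(4 * (s + 1)^2)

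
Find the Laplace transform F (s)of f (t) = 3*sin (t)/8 3/ (8*(s^2 + 1))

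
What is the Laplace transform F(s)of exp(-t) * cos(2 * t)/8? (s + 1)/(8 * ((s + 1)^2 + 4))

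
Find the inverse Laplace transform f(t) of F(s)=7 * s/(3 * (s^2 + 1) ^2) 7 * t * sin(t) /6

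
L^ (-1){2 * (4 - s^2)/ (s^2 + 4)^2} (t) -2 * t * cos (2 * t)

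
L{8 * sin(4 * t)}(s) 32/(s^2 + 16)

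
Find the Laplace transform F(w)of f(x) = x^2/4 1/(2*w^3)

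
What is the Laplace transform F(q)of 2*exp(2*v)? 2/(q - 2)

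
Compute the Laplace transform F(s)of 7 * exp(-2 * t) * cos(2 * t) 7 * (s + 2)/((s + 2)^2 + 4)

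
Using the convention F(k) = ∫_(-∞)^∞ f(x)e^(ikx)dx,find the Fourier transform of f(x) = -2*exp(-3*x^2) -2*sqrt(3)*sqrt(pi)*exp(-k^2/12)/3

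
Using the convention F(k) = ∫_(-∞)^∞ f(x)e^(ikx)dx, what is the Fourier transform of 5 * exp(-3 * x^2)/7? 5 * sqrt(3) * sqrt(pi) * exp(-k^2/12)/21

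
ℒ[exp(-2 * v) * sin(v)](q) 1/((q + 2)^2 + 1)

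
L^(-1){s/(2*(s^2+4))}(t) cos(2*t)/2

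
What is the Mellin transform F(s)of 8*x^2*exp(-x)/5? 8*gamma(s + 2)/5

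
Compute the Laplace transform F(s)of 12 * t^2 24/s^3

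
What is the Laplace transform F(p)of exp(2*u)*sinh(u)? 1/((p - 2)^2 - 1)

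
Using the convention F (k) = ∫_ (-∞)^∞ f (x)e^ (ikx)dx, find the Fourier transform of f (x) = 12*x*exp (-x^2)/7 6*I*sqrt (pi)*k*exp (-k^2/4)/7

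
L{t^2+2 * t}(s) 2/s^3+2/s^2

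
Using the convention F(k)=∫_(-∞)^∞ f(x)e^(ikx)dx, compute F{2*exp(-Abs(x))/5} 4/(5*(k^2+1))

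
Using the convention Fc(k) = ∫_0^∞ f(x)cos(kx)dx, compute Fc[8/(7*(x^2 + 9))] 4*pi*exp(-3*k)/21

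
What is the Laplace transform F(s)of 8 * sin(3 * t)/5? 24/(5 * (s^2 + 9))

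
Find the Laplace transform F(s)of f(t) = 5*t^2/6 5/(3*s^3)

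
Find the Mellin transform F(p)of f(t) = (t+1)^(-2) (-pi*p+pi)/sin(pi*p)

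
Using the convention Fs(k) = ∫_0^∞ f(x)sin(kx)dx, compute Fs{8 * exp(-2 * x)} 8 * k/(k^2 + 4)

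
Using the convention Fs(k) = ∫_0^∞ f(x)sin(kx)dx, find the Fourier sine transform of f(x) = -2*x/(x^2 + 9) -pi*exp(-3*k)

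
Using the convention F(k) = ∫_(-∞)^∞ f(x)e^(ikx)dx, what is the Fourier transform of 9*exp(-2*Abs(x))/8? 9/(2*(k^2 + 4))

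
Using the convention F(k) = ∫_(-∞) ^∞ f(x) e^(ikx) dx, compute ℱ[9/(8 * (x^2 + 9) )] 3 * pi * exp(-3 * Abs(k) ) /8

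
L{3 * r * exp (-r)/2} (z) 3/ (2 * (z + 1)^2)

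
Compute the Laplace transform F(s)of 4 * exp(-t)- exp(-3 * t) 4/(s + 1) - 1/(s + 3)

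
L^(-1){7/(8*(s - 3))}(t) 7*exp(3*t)/8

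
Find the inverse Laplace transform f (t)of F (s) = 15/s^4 5*t^3/2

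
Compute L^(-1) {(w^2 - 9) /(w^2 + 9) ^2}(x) x*cos(3*x) 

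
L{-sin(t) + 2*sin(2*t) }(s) 4/(s^2 + 4) - 1/(s^2 + 1) 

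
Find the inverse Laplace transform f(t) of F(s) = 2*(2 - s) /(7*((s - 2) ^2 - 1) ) -2*exp(2*t)*cosh(t) /7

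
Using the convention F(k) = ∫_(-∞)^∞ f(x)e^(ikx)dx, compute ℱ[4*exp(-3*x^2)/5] 4*sqrt(3)*sqrt(pi)*exp(-k^2/12)/15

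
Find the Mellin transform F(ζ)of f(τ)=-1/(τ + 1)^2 pi * (ζ - 1)/sin(pi * ζ)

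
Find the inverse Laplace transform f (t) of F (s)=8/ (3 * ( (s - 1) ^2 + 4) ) 4 * exp (t) * sin (2 * t) /3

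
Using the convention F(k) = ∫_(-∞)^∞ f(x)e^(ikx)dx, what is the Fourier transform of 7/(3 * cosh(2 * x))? 7 * pi/(6 * cosh(pi * k/4))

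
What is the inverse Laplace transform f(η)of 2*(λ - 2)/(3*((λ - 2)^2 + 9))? 2*exp(2*η)*cos(3*η)/3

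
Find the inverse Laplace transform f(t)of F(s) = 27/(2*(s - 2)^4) 9*t^3*exp(2*t)/4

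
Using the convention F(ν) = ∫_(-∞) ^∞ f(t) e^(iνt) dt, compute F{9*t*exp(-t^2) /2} 9*I*sqrt(pi)*ν*exp(-ν^2/4) /4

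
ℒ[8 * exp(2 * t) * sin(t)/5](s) 8/(5 * ((s - 2)^2 + 1))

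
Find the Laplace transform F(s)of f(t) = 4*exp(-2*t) 4/(s + 2)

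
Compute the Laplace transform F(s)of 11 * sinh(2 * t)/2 11/(s^2 - 4)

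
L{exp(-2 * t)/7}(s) 1/(7 * (s + 2))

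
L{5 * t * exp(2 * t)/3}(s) 5/(3 * (s - 2)^2)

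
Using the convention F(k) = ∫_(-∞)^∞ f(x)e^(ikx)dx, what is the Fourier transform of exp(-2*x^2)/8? sqrt(2)*sqrt(pi)*exp(-k^2/8)/16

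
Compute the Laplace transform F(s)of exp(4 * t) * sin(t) 1/((s - 4)^2 + 1)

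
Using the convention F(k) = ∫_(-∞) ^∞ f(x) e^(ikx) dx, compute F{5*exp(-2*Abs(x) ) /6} 10/(3*(k^2+4) ) 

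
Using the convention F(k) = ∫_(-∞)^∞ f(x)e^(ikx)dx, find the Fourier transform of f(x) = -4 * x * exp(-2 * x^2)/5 -sqrt(2) * I * sqrt(pi) * k * exp(-k^2/8)/10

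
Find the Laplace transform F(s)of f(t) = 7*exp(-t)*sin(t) 7/((s + 1)^2 + 1)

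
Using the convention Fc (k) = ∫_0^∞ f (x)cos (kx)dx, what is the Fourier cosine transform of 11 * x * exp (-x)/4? 11 * (1 - k^2)/ (4 * (k^2 + 1)^2)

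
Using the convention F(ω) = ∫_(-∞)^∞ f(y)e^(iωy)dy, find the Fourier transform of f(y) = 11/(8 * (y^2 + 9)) 11 * pi * exp(-3 * Abs(ω))/24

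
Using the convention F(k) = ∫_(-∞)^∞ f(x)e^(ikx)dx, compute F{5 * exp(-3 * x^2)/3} 5 * sqrt(3) * sqrt(pi) * exp(-k^2/12)/9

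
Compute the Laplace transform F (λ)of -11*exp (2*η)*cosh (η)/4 11*(2 - λ)/ (4*( (λ - 2)^2 - 1))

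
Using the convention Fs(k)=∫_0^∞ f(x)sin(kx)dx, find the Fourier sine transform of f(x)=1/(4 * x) pi/8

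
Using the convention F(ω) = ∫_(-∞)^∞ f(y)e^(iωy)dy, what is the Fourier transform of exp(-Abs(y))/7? 2/(7*(ω^2 + 1))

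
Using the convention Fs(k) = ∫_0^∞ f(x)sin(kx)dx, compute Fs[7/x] 7*pi/2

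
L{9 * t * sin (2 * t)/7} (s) 36 * s/ (7 * (s^2 + 4)^2)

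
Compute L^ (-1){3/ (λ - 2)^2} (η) 3*η*exp (2*η)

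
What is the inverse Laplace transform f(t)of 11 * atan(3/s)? 11 * sin(3 * t)/t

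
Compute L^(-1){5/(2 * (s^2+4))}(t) 5 * sin(2 * t)/4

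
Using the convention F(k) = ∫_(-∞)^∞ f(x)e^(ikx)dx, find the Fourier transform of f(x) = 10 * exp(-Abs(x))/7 20/(7 * (k^2 + 1))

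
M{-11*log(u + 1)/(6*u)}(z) 11*pi*csc(pi*z)/(6*(z - 1))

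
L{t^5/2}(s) 60/s^6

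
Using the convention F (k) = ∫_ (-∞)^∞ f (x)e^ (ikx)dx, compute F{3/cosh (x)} 3*pi/cosh (pi*k/2)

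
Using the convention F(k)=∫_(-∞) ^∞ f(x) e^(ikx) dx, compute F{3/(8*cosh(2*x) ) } 3*pi/(16*cosh(pi*k/4) ) 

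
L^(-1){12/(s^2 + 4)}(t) 6 * sin(2 * t)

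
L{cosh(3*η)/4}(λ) λ/(4*(λ^2 - 9))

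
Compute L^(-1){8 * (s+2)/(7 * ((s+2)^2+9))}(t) 8 * exp(-2 * t) * cos(3 * t)/7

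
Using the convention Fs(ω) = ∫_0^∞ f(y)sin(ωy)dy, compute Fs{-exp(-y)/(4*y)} -atan(ω)/4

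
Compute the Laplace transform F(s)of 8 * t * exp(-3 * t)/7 8/(7 * (s + 3)^2)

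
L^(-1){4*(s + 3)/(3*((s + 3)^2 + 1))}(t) 4*exp(-3*t)*cos(t)/3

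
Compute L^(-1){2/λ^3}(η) η^2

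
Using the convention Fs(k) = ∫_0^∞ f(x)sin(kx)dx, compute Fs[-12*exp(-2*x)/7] -12*k/(7*k^2 + 28)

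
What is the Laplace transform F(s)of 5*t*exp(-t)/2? 5/(2*(s + 1)^2)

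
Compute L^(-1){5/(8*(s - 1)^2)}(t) 5*t*exp(t)/8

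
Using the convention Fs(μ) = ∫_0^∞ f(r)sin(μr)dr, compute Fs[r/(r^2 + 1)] pi*exp(-μ)/2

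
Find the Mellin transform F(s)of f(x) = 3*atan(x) -3*pi*sec(pi*s/2)/(2*s)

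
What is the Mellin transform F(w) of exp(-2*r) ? gamma(w) /2^w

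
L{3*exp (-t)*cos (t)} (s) 3*(s + 1)/ ( (s + 1)^2 + 1)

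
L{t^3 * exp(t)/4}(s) 3/(2 * (s - 1)^4)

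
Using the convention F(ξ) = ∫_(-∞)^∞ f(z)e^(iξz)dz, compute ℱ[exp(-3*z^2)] sqrt(3)*sqrt(pi)*exp(-ξ^2/12)/3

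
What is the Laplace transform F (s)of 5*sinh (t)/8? 5/ (8*(s^2 - 1))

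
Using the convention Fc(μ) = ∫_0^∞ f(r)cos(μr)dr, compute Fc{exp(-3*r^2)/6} sqrt(3)*sqrt(pi)*exp(-μ^2/12)/36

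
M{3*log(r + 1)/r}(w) -3*pi*csc(pi*w)/(w - 1)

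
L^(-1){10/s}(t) 10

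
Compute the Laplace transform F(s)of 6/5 6/(5 * s)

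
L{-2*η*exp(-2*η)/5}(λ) -2/(5*(λ + 2)^2)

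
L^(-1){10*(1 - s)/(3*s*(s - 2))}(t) -10*exp(t)*cosh(t)/3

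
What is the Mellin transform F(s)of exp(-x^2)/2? gamma(s/2)/4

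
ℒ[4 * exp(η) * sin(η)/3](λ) 4/(3 * ((λ - 1)^2 + 1))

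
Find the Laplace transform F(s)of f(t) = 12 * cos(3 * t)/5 12 * s/(5 * (s^2+9))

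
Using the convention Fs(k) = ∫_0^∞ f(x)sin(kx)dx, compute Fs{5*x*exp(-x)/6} 5*k/(3*(k^2 + 1)^2)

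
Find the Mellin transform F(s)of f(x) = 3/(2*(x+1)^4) gamma(s)*gamma(4 - s)/4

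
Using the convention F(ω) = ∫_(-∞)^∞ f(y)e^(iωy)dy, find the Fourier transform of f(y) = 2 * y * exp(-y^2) I * sqrt(pi) * ω * exp(-ω^2/4)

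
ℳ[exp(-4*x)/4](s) gamma(s)/(4*2^(2*s))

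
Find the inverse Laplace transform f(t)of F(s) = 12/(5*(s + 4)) 12*exp(-4*t)/5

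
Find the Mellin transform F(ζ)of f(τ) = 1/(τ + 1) pi*csc(pi*ζ)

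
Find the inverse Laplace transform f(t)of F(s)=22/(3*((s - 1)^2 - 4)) 11*exp(t)*sinh(2*t)/3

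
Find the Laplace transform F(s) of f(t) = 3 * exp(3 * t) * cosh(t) 3 * (s - 3) /((s - 3) ^2 - 1) 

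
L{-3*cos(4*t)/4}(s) -3*s/(4*s^2 + 64)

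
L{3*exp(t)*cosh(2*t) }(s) 3*(s - 1) /((s - 1) ^2 - 4) 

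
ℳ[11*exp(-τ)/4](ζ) 11*gamma(ζ)/4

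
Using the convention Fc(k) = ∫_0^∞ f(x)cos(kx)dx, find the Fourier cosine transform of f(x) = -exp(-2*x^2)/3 -sqrt(2)*sqrt(pi)*exp(-k^2/8)/12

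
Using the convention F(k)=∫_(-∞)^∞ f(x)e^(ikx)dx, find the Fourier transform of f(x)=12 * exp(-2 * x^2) 6 * sqrt(2) * sqrt(pi) * exp(-k^2/8)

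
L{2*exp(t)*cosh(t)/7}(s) 2*(s - 1)/(7*s*(s - 2))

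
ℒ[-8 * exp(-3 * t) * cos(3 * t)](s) 8 * (-s - 3)/((s + 3)^2 + 9)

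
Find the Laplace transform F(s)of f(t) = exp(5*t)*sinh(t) 1/((s - 5)^2 - 1)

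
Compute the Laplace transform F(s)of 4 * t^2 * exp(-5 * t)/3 8/(3 * (s+5)^3)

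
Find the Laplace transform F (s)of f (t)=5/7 5/ (7*s)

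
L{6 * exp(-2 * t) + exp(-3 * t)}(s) 6/(s + 2) + 1/(s + 3)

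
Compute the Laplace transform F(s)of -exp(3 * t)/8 -1/(8 * s - 24)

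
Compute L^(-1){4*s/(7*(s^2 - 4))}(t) 4*cosh(2*t)/7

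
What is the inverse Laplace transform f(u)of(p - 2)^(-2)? u * exp(2 * u)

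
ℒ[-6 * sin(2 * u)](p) -12/(p^2 + 4)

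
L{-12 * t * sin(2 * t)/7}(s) -48 * s/(7 * (s^2 + 4)^2)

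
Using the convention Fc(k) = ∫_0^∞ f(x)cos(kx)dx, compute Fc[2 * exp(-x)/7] 2/(7 * (k^2+1))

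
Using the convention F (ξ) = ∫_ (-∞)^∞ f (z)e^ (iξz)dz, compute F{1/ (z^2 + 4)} pi*exp (-2*Abs (ξ))/2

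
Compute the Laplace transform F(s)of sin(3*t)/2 3/(2*(s^2+9))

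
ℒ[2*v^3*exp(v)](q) 12/(q - 1)^4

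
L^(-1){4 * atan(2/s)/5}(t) 4 * sin(2 * t)/(5 * t)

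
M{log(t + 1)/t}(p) -pi * csc(pi * p)/(p - 1)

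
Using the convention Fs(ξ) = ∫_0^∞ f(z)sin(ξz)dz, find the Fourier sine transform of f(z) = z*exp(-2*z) 4*ξ/(ξ^2 + 4)^2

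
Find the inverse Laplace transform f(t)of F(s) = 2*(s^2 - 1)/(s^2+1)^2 2*t*cos(t)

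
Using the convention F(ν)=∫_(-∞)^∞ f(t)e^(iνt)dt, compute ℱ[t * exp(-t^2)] I * sqrt(pi) * ν * exp(-ν^2/4)/2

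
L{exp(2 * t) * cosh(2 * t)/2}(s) (s - 2)/(2 * s * (s - 4))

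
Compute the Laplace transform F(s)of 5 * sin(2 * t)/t 5 * atan(2/s)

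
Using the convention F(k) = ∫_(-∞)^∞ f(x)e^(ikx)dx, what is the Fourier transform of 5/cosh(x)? 5 * pi/cosh(pi * k/2)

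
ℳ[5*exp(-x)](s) 5*gamma(s)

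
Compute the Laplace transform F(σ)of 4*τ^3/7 24/(7*σ^4)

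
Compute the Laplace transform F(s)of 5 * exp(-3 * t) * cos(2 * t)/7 5 * (s + 3)/(7 * ((s + 3)^2 + 4))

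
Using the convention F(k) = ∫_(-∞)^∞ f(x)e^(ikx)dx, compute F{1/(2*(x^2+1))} pi*exp(-Abs(k))/2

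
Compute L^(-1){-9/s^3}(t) -9*t^2/2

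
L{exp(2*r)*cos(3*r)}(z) (z - 2)/((z - 2)^2 + 9)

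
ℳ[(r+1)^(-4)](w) gamma(w)*gamma(4 - w)/6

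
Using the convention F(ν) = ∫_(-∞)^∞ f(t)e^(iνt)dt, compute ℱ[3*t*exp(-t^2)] 3*I*sqrt(pi)*ν*exp(-ν^2/4)/2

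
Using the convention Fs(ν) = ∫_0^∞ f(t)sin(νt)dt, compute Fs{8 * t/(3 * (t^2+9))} 4 * pi * exp(-3 * ν)/3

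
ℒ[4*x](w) 4/w^2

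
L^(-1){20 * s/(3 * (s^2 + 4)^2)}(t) 5 * t * sin(2 * t)/3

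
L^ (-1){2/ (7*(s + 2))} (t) 2*exp (-2*t)/7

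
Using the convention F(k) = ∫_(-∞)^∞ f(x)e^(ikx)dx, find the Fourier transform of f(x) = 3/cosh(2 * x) 3 * pi/(2 * cosh(pi * k/4))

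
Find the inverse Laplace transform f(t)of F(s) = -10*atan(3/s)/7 -10*sin(3*t)/(7*t)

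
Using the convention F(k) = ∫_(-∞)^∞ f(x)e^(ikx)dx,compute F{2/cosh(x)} 2 * pi/cosh(pi * k/2)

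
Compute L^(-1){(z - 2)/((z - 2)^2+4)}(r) exp(2*r)*cos(2*r)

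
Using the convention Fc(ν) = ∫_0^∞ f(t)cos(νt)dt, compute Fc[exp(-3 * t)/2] 3/(2 * (ν^2 + 9))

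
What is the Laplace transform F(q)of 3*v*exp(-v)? 3/(q + 1)^2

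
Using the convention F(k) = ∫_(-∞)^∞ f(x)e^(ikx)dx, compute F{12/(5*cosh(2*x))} 6*pi/(5*cosh(pi*k/4))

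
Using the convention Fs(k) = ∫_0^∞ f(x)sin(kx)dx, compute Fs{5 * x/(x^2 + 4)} 5 * pi * exp(-2 * k)/2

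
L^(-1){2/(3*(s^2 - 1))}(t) 2*sinh(t)/3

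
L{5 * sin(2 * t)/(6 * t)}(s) 5 * atan(2/s)/6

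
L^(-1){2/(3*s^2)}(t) 2*t/3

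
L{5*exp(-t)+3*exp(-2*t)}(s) 3/(s+2)+5/(s+1)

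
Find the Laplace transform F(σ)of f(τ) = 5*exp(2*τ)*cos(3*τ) 5*(σ - 2)/((σ - 2)^2 + 9)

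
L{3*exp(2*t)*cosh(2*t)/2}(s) 3*(s - 2)/(2*s*(s - 4))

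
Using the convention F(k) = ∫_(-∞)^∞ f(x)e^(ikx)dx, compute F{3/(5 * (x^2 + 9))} pi * exp(-3 * Abs(k))/5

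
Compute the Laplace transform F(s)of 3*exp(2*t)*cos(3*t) 3*(s - 2)/((s - 2)^2+9)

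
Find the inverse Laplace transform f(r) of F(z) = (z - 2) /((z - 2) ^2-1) exp(2*r)*cosh(r) 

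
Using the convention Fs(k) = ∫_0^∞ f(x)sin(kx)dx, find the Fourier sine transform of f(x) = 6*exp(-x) 6*k/(k^2 + 1)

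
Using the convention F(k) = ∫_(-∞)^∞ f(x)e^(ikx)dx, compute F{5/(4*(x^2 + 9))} 5*pi*exp(-3*Abs(k))/12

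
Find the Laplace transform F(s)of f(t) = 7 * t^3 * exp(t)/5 42/(5 * (s - 1)^4)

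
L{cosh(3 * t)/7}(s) s/(7 * (s^2 - 9))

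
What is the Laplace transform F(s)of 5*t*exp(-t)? 5/(s+1)^2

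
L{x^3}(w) 6/w^4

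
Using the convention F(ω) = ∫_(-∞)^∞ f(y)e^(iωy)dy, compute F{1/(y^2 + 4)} pi*exp(-2*Abs(ω))/2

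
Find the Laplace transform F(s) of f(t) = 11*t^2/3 22/(3*s^3) 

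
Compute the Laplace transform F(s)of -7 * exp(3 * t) -7/(s - 3)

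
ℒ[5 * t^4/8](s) 15/s^5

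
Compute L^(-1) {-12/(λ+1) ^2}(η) -12*η*exp(-η) 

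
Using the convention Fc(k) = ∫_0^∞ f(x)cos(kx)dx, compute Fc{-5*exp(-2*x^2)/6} -5*sqrt(2)*sqrt(pi)*exp(-k^2/8)/24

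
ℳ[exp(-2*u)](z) gamma(z)/2^z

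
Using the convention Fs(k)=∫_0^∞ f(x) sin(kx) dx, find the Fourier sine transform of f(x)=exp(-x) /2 k/(2 * (k^2 + 1) ) 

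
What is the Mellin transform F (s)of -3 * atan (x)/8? 3 * pi * sec (pi * s/2)/ (16 * s)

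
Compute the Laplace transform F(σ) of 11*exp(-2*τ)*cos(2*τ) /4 11*(σ + 2) /(4*((σ + 2) ^2 + 4) ) 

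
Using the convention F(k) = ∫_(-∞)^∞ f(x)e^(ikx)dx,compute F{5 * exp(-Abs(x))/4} 5/(2 * (k^2 + 1))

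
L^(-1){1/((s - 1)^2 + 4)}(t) exp(t)*sin(2*t)/2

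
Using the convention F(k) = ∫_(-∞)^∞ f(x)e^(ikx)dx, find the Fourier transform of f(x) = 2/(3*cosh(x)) 2*pi/(3*cosh(pi*k/2))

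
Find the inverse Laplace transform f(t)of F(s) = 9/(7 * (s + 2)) 9 * exp(-2 * t)/7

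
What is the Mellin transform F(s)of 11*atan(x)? -11*pi*sec(pi*s/2)/(2*s)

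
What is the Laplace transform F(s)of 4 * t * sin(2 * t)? 16 * s/(s^2 + 4)^2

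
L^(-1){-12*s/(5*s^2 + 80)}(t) -12*cos(4*t)/5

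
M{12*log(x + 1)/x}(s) -12*pi*csc(pi*s)/(s - 1)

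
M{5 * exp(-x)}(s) 5 * gamma(s)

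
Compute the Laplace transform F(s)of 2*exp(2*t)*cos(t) 2*(s - 2)/((s - 2)^2 + 1)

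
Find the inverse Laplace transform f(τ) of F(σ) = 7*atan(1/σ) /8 7*sin(τ) /(8*τ) 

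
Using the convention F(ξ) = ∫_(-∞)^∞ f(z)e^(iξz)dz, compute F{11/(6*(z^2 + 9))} 11*pi*exp(-3*Abs(ξ))/18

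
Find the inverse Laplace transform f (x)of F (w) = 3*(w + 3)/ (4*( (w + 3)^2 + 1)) 3*exp (-3*x)*cos (x)/4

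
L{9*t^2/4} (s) 9/ (2*s^3)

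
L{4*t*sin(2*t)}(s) 16*s/(s^2 + 4)^2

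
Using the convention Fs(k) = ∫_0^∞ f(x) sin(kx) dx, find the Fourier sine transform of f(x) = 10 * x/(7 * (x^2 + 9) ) 5 * pi * exp(-3 * k) /7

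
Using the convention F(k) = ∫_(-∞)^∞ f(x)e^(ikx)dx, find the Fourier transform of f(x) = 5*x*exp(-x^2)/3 5*I*sqrt(pi)*k*exp(-k^2/4)/6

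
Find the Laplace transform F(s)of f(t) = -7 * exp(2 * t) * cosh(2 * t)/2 7 * (2 - s)/(2 * s * (s - 4))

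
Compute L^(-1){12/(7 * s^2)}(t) 12 * t/7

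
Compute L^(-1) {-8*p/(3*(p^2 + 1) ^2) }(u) -4*u*sin(u) /3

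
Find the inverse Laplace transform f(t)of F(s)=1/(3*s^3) t^2/6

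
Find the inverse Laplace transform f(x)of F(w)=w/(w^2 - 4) cosh(2*x)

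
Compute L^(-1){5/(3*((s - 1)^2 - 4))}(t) 5*exp(t)*sinh(2*t)/6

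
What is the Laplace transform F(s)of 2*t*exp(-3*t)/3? 2/(3*(s + 3)^2)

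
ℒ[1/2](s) 1/(2*s)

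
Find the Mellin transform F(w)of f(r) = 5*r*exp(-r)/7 5*gamma(w + 1)/7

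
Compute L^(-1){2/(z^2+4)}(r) sin(2*r)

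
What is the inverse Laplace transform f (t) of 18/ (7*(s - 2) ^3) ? 9*t^2*exp (2*t) /7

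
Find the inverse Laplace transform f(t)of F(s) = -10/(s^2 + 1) -10*sin(t)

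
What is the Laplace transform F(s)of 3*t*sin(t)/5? 6*s/(5*(s^2 + 1)^2)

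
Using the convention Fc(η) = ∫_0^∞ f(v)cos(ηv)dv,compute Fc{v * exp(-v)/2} (1 - η^2)/(2 * (η^2 + 1)^2)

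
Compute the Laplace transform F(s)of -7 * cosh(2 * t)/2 -7 * s/(2 * s^2 - 8)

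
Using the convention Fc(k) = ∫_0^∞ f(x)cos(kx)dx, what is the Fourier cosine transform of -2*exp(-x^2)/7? -sqrt(pi)*exp(-k^2/4)/7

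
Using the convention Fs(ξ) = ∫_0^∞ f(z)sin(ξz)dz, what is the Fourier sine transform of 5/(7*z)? 5*pi/14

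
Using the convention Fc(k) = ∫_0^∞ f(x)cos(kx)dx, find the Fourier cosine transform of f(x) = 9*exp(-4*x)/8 9/(2*(k^2 + 16))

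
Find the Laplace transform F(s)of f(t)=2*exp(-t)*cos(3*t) 2*(s + 1)/((s + 1)^2 + 9)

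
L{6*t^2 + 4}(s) 12/s^3 + 4/s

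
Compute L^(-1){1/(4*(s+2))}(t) exp(-2*t)/4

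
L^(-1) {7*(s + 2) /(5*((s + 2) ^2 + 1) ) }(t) 7*exp(-2*t)*cos(t) /5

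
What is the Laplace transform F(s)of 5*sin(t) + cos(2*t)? 5/(s^2 + 1) + s/(s^2 + 4)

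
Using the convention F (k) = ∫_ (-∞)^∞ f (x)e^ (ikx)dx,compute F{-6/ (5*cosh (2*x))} -3*pi/ (5*cosh (pi*k/4))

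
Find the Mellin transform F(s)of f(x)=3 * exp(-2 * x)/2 3 * gamma(s)/(2 * 2^s)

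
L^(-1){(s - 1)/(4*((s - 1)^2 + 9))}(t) exp(t)*cos(3*t)/4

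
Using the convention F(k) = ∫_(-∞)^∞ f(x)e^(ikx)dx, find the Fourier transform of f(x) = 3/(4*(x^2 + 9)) pi*exp(-3*Abs(k))/4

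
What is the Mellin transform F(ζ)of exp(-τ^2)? gamma(ζ/2)/2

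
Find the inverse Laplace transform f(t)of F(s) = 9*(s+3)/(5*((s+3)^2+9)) 9*exp(-3*t)*cos(3*t)/5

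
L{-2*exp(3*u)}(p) -2/(p - 3)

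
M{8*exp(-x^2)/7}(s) 4*gamma(s/2)/7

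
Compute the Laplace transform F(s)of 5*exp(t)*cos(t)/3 5*(s - 1)/(3*((s - 1)^2 + 1))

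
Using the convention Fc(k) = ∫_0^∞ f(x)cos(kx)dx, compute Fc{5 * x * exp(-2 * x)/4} 5 * (4 - k^2)/(4 * (k^2 + 4)^2)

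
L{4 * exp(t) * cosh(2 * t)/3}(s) 4 * (s - 1)/(3 * ((s - 1)^2 - 4))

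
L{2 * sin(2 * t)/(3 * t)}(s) 2 * atan(2/s)/3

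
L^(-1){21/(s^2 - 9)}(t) 7 * sinh(3 * t)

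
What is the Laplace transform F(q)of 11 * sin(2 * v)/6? 11/(3 * (q^2 + 4))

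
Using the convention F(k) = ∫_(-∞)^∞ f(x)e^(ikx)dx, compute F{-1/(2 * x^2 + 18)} -pi * exp(-3 * Abs(k))/6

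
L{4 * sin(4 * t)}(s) 16/(s^2 + 16)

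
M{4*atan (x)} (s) -2*pi*sec (pi*s/2)/s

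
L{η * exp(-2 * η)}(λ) (λ+2)^(-2)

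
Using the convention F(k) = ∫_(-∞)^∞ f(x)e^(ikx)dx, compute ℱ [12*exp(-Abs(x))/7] 24/(7*(k^2+1))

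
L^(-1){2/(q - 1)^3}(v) v^2 * exp(v)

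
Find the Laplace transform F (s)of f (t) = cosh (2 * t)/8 s/ (8 * (s^2 - 4))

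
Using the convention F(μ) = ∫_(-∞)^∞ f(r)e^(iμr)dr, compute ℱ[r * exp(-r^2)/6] I * sqrt(pi) * μ * exp(-μ^2/4)/12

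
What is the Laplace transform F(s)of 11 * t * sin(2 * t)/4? 11 * s/(s^2 + 4)^2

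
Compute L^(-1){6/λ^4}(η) η^3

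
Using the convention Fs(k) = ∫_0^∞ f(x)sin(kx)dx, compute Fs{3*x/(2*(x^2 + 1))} 3*pi*exp(-k)/4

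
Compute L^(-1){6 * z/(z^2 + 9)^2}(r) r * sin(3 * r)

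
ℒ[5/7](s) 5/(7*s)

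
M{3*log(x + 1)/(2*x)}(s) -3*pi*csc(pi*s)/(2*s - 2)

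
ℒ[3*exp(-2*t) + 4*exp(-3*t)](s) 4/(s + 3) + 3/(s + 2)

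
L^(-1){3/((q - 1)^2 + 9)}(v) exp(v)*sin(3*v)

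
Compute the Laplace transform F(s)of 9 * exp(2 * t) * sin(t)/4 9/(4 * ((s - 2)^2 + 1))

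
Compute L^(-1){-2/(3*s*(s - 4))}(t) -exp(2*t)*sinh(2*t)/3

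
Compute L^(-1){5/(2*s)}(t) 5/2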